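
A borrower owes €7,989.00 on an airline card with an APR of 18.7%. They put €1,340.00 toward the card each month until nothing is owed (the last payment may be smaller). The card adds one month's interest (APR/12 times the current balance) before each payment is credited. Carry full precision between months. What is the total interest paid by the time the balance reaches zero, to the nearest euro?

€463

Monthly rate r = 18.7%/12 = 1.55833% = 0.0155833.
Payoff takes n = ⌈−ln(1 − rB₀/P)/ln(1+r)⌉ = ⌈6.306⌉ = 7 payments; the last is €412.20.
Total paid = 6·€1,340.00 + €412.20 = €8,452.20.
Total interest = total paid − principal = €8,452.20 − €7,989.00 = €463.20.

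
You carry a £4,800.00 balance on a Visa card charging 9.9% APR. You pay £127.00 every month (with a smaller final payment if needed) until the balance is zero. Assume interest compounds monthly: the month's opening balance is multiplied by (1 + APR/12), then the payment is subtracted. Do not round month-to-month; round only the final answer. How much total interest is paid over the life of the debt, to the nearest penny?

£976.42

Monthly rate r = 9.9%/12 = 0.825% = 0.00825.
Payoff takes n = ⌈−ln(1 − rB₀/P)/ln(1+r)⌉ = ⌈45.483⌉ = 46 payments; the last is £61.42.
Total paid = 45·£127.00 + £61.42 = £5,776.42.
Total interest = total paid − principal = £5,776.42 − £4,800.00 = £976.42.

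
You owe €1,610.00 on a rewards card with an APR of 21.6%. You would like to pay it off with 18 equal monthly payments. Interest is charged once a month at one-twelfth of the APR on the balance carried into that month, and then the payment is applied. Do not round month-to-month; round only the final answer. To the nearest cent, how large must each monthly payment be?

Monthly rate r = 21.6%/12 = 1.8% = 0.018.
Level-payment amortization: P = B₀·r / (1 − (1+r)^(−n)) = 1610.00·0.018 / (1 − 1.018^(−18)).
Denominator 1 − (1+r)^(−18) = 0.274662726.
P = 28.98 / 0.274662726 ≈ 105.51.

€105.51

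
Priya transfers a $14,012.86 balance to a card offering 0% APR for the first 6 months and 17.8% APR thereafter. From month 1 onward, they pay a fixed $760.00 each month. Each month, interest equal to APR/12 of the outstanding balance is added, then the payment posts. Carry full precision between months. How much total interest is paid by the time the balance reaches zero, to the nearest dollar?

Promo months 1–6 at r₀ = 0%/12 = 0; months 7+ at r₁ = 17.8%/12 = 0.0148333.
After month 6 (no interest yet): B = $14,012.86 − 6·$760.00 = $9,452.86.
Then at r₁ with $760.00/mo: n₂ = −ln(1 − r₁·B/P)/ln(1+r₁) ≈ 13.85 → 14 more payments.
Total paid = 19·$760.00 + $647.58 = $15,087.58; interest = $15,087.58 − $14,012.86 = $1,074.72.

$1,075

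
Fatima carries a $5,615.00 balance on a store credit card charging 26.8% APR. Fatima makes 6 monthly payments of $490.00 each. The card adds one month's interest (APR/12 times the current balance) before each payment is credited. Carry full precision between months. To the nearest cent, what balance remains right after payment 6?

$3,301.57

Monthly rate r = 26.8%/12 = 2.23333% = 0.0223333.
Each month: B ← B·(1+r) − $490.00.
Month 1: interest $125.40; balance after payment $5,250.40.
Month 2: interest $117.26; balance after payment $4,877.66.
Month 3: interest $108.93; balance after payment $4,496.60.
Month 4: interest $100.42; balance after payment $4,107.02.
Month 5: interest $91.72; balance after payment $3,708.74.
Month 6: interest $82.83; balance after payment $3,301.57.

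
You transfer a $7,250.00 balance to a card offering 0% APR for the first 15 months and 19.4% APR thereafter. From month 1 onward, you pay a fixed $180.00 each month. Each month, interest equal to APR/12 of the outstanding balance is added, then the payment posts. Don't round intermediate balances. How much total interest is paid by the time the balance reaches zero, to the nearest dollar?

$1,347

Promo months 1–15 at r₀ = 0%/12 = 0; months 16+ at r₁ = 19.4%/12 = 0.0161667.
After month 15 (no interest yet): B = $7,250.00 − 15·$180.00 = $4,550.00.
Then at r₁ with $180.00/mo: n₂ = −ln(1 − r₁·B/P)/ln(1+r₁) ≈ 32.76 → 33 more payments.
Total paid = 47·$180.00 + $136.79 = $8,596.79; interest = $8,596.79 − $7,250.00 = $1,346.79.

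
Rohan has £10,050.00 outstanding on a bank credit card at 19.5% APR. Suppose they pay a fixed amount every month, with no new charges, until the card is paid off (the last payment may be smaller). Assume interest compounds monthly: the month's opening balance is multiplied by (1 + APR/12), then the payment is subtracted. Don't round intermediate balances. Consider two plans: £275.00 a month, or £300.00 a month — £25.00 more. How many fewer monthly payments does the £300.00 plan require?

Monthly rate r = 19.5%/12 = 1.625% = 0.01625.
At £275.00/mo: n = ⌈−ln(1 − rB₀/P)/ln(1+r)⌉ = 56 payments (last £247.58); total interest = total paid − £10,050.00 = £5,322.58.
At £300.00/mo: 49 payments (last £230.37); total interest £4,580.37.
Payments saved = 56 − 49 = 7.

7 fewer payments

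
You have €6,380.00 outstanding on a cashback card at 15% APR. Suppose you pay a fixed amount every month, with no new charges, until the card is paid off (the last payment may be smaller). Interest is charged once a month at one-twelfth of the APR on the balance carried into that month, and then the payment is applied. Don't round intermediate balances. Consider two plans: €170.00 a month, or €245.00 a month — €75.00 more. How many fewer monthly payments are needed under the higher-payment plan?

19 fewer payments

Monthly rate r = 15%/12 = 1.25% = 0.0125.
At €170.00/mo: n = ⌈−ln(1 − rB₀/P)/ln(1+r)⌉ = 51 payments (last €165.46); total interest = total paid − €6,380.00 = €2,285.46.
At €245.00/mo: 32 payments (last €171.91); total interest €1,386.91.
Payments saved = 51 − 32 = 19.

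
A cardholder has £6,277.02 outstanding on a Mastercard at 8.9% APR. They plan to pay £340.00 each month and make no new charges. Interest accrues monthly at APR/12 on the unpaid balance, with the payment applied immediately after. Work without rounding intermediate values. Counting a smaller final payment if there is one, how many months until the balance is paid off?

Monthly rate r = 8.9%/12 = 0.741667% = 0.00741667.
Recurrence: B ← B·(1+r) − £340.00.
Month 1: interest £46.55; balance after payment £5,983.57.
Month 2: interest £44.38; balance after payment £5,687.95.
Closed form: n = −ln(1 − rB₀/P)/ln(1+r) = −ln(0.86307)/ln(1.00742) ≈ 19.928, so the balance reaches zero during payment 20.

20 payments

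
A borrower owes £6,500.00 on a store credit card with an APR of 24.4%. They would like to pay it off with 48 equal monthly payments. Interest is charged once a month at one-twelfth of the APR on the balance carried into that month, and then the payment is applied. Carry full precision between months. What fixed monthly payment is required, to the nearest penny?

Monthly rate r = 24.4%/12 = 2.03333% = 0.0203333.
Level-payment amortization: P = B₀·r / (1 − (1+r)^(−n)) = 6500.00·0.0203333 / (1 − 1.02033^(−48)).
Denominator 1 − (1+r)^(−48) = 0.619477443.
P = 132.167 / 0.619477443 ≈ 213.35.

£213.35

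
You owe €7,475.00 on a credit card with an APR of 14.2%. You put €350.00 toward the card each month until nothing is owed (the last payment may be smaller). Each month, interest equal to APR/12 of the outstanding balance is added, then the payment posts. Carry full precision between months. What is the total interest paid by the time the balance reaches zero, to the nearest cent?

Monthly rate r = 14.2%/12 = 1.18333% = 0.0118333.
Payoff takes n = ⌈−ln(1 − rB₀/P)/ln(1+r)⌉ = ⌈24.764⌉ = 25 payments; the last is €267.87.
Total paid = 24·€350.00 + €267.87 = €8,667.87.
Total interest = total paid − principal = €8,667.87 − €7,475.00 = €1,192.87.

€1,192.87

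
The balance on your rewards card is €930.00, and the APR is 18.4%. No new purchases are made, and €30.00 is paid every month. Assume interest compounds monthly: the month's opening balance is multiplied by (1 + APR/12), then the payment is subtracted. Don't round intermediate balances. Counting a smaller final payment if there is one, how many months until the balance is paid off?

Monthly rate r = 18.4%/12 = 1.53333% = 0.0153333.
Recurrence: B ← B·(1+r) − €30.00.
Month 1: interest €14.26; balance after payment €914.26.
Month 2: interest €14.02; balance after payment €898.28.
Closed form: n = −ln(1 − rB₀/P)/ln(1+r) = −ln(0.52467)/ln(1.01533) ≈ 42.386, so the balance reaches zero during payment 43.

43 payments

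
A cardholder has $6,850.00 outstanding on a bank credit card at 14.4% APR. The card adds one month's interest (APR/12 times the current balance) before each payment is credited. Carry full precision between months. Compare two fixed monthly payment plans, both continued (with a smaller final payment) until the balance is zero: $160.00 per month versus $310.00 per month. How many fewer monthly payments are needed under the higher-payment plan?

35 fewer payments

Monthly rate r = 14.4%/12 = 1.2% = 0.012.
At $160.00/mo: n = ⌈−ln(1 − rB₀/P)/ln(1+r)⌉ = 61 payments (last $71.57); total interest = total paid − $6,850.00 = $2,821.57.
At $310.00/mo: 26 payments (last $257.28); total interest $1,157.28.
Payments saved = 61 − 26 = 35.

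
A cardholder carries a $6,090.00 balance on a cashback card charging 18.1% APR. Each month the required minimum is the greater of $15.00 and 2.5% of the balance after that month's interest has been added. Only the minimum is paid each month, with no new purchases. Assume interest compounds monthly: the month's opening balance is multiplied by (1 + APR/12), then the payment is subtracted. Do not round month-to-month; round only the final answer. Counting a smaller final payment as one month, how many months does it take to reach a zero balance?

286 months

Monthly rate r = 18.1%/12 = 1.50833% = 0.0150833.
While 2.5% of the post-interest balance exceeds $15.00, each month B ← (B·(1+r))·(1 − 0.025), i.e. B shrinks by the factor (1+r)·0.975 = 0.98971.
This holds for months 1–226. Entering month 227 the balance is $587.55; 2.5% of the post-interest balance is now below $15.00, so the flat $15.00 minimum applies from here.
From month 227 a fixed $15.00 at rate r clears $587.55 in 60 more payments. Total: 226 + 60 = 286 months.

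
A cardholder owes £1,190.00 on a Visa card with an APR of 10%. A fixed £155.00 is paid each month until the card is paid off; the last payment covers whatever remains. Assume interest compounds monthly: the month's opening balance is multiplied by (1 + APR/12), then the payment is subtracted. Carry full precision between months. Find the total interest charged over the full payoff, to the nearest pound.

Monthly rate r = 10%/12 = 0.833333% = 0.00833333.
Payoff takes n = ⌈−ln(1 − rB₀/P)/ln(1+r)⌉ = ⌈7.967⌉ = 8 payments; the last is £149.91.
Total paid = 7·£155.00 + £149.91 = £1,234.91.
Total interest = total paid − principal = £1,234.91 − £1,190.00 = £44.91.

£45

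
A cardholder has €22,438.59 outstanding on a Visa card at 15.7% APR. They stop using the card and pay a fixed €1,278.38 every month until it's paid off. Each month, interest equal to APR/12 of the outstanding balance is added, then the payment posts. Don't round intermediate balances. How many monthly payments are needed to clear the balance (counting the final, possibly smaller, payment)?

21 payments

Monthly rate r = 15.7%/12 = 1.30833% = 0.0130833.
Recurrence: B ← B·(1+r) − €1,278.38.
Month 1: interest €293.57; balance after payment €21,453.78.
Month 2: interest €280.69; balance after payment €20,456.09.
Closed form: n = −ln(1 − rB₀/P)/ln(1+r) = −ln(0.77036)/ln(1.01308) ≈ 20.072, so the balance reaches zero during payment 21.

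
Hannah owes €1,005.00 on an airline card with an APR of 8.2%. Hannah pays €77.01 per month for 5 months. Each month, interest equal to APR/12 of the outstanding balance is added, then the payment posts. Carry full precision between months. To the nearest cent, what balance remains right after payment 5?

Monthly rate r = 8.2%/12 = 0.683333% = 0.00683333.
Each month: B ← B·(1+r) − €77.01.
Month 1: interest €6.87; balance after payment €934.86.
Month 2: interest €6.39; balance after payment €864.24.
Month 3: interest €5.91; balance after payment €793.13.
Month 4: interest €5.42; balance after payment €721.54.
Month 5: interest €4.93; balance after payment €649.46.

€649.46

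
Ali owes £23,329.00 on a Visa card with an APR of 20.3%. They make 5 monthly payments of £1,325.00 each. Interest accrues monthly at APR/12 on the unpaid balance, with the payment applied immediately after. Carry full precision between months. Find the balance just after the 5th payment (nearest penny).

£18,517.18

Monthly rate r = 20.3%/12 = 1.69167% = 0.0169167.
Each month: B ← B·(1+r) − £1,325.00.
Month 1: interest £394.65; balance after payment £22,398.65.
Month 2: interest £378.91; balance after payment £21,452.56.
Month 3: interest £362.91; balance after payment £20,490.47.
Month 4: interest £346.63; balance after payment £19,512.10.
Month 5: interest £330.08; balance after payment £18,517.18.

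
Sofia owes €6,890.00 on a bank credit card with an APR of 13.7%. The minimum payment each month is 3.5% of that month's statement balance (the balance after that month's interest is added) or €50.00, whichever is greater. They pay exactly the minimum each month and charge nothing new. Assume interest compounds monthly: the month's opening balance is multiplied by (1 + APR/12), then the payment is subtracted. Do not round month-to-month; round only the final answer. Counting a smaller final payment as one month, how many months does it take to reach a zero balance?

Monthly rate r = 13.7%/12 = 1.14167% = 0.0114167.
While 3.5% of the post-interest balance exceeds €50.00, each month B ← (B·(1+r))·(1 − 0.035), i.e. B shrinks by the factor (1+r)·0.965 = 0.97602.
This holds for months 1–66. Entering month 67 the balance is €1,388.06; 3.5% of the post-interest balance is now below €50.00, so the flat €50.00 minimum applies from here.
From month 67 a fixed €50.00 at rate r clears €1,388.06 in 34 more payments. Total: 66 + 34 = 100 months.

100 months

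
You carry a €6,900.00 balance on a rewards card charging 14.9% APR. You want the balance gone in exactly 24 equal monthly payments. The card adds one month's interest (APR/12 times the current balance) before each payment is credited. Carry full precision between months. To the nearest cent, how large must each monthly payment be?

€334.23

Monthly rate r = 14.9%/12 = 1.24167% = 0.0124167.
Level-payment amortization: P = B₀·r / (1 − (1+r)^(−n)) = 6900.00·0.0124167 / (1 − 1.01242^(−24)).
Denominator 1 − (1+r)^(−24) = 0.256335354.
P = 85.675 / 0.256335354 ≈ 334.23.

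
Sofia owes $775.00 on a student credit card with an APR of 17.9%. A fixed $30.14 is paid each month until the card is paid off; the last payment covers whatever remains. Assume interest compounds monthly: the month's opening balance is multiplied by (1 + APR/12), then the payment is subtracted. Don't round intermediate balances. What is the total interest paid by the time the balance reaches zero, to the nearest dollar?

$210

Monthly rate r = 17.9%/12 = 1.49167% = 0.0149167.
Payoff takes n = ⌈−ln(1 − rB₀/P)/ln(1+r)⌉ = ⌈32.674⌉ = 33 payments; the last is $20.37.
Total paid = 32·$30.14 + $20.37 = $984.85.
Total interest = total paid − principal = $984.85 − $775.00 = $209.85.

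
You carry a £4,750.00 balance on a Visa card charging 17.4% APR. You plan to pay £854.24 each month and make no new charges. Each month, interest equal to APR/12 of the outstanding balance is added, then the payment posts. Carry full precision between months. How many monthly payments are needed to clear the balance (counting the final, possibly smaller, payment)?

Monthly rate r = 17.4%/12 = 1.45% = 0.0145.
Recurrence: B ← B·(1+r) − £854.24.
Month 1: interest £68.88; balance after payment £3,964.64.
Month 2: interest £57.49; balance after payment £3,167.88.
Month 3: interest £45.93; balance after payment £2,359.58.
Month 4: interest £34.21; balance after payment £1,539.55.
Month 5: interest £22.32; balance after payment £707.63.
Month 6: interest £10.26; balance after payment £0.00.

6 payments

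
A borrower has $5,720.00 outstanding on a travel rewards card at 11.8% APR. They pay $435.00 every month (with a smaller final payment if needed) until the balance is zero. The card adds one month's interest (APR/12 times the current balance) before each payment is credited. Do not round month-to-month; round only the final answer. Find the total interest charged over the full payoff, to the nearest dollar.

Monthly rate r = 11.8%/12 = 0.983333% = 0.00983333.
Payoff takes n = ⌈−ln(1 − rB₀/P)/ln(1+r)⌉ = ⌈14.150⌉ = 15 payments; the last is $65.47.
Total paid = 14·$435.00 + $65.47 = $6,155.47.
Total interest = total paid − principal = $6,155.47 − $5,720.00 = $435.47.

$435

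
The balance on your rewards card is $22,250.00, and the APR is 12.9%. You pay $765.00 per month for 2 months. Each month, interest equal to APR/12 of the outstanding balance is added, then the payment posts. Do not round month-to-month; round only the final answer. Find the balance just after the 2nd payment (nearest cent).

$21,192.72

Monthly rate r = 12.9%/12 = 1.075% = 0.01075.
Each month: B ← B·(1+r) − $765.00.
Month 1: interest $239.19; balance after payment $21,724.19.
Month 2: interest $233.54; balance after payment $21,192.72.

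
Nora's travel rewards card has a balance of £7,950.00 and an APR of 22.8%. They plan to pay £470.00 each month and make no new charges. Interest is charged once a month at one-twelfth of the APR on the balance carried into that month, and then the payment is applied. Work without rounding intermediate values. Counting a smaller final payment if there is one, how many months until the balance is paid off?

Monthly rate r = 22.8%/12 = 1.9% = 0.019.
Recurrence: B ← B·(1+r) − £470.00.
Month 1: interest £151.05; balance after payment £7,631.05.
Month 2: interest £144.99; balance after payment £7,306.04.
Closed form: n = −ln(1 − rB₀/P)/ln(1+r) = −ln(0.67862)/ln(1.019) ≈ 20.598, so the balance reaches zero during payment 21.

21 payments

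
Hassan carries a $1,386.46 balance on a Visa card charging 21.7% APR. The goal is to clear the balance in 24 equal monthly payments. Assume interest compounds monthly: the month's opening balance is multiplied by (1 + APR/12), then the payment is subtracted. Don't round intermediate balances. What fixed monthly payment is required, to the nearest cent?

$71.72

Monthly rate r = 21.7%/12 = 1.80833% = 0.0180833.
Level-payment amortization: P = B₀·r / (1 − (1+r)^(−n)) = 1386.46·0.0180833 / (1 − 1.01808^(−24)).
Denominator 1 − (1+r)^(−24) = 0.349570647.
P = 25.0718 / 0.349570647 ≈ 71.72.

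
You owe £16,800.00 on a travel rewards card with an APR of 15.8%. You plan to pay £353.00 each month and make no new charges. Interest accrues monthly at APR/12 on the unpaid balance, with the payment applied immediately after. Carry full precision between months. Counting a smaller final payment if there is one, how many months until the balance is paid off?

Monthly rate r = 15.8%/12 = 1.31667% = 0.0131667.
Recurrence: B ← B·(1+r) − £353.00.
Month 1: interest £221.20; balance after payment £16,668.20.
Month 2: interest £219.46; balance after payment £16,534.66.
Closed form: n = −ln(1 − rB₀/P)/ln(1+r) = −ln(0.37337)/ln(1.01317) ≈ 75.315, so the balance reaches zero during payment 76.

76 payments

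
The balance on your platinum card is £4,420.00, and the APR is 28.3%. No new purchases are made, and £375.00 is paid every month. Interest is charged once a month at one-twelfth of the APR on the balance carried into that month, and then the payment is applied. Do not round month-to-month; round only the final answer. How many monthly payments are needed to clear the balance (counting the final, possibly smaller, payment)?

14 months

Monthly rate r = 28.3%/12 = 2.35833% = 0.0235833.
Recurrence: B ← B·(1+r) − £375.00.
Month 1: interest £104.24; balance after payment £4,149.24.
Month 2: interest £97.85; balance after payment £3,872.09.
Closed form: n = −ln(1 − rB₀/P)/ln(1+r) = −ln(0.72203)/ln(1.02358) ≈ 13.972, so the balance reaches zero during payment 14.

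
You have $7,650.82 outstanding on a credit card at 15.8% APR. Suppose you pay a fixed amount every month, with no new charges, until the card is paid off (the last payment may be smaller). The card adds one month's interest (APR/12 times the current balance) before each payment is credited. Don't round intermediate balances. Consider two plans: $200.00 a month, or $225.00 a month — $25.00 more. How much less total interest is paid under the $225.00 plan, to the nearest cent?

$498.88

Monthly rate r = 15.8%/12 = 1.31667% = 0.0131667.
At $200.00/mo: n = ⌈−ln(1 − rB₀/P)/ln(1+r)⌉ = 54 payments (last $111.22); total interest = total paid − $7,650.82 = $3,060.40.
At $225.00/mo: 46 payments (last $87.34); total interest $2,561.52.
Interest saved = $3,060.40 − $2,561.52 = $498.88.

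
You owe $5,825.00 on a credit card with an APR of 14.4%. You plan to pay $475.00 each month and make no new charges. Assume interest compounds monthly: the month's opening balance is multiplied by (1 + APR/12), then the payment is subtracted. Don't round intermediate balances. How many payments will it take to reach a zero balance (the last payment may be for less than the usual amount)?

Monthly rate r = 14.4%/12 = 1.2% = 0.012.
Recurrence: B ← B·(1+r) − $475.00.
Month 1: interest $69.90; balance after payment $5,419.90.
Month 2: interest $65.04; balance after payment $5,009.94.
Closed form: n = −ln(1 − rB₀/P)/ln(1+r) = −ln(0.85284)/ln(1.012) ≈ 13.345, so the balance reaches zero during payment 14.

14 payments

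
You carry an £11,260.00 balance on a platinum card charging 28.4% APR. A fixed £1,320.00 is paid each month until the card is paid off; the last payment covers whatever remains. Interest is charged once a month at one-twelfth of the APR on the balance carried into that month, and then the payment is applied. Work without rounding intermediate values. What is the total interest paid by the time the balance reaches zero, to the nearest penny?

£1,469.05

Monthly rate r = 28.4%/12 = 2.36667% = 0.0236667.
Payoff takes n = ⌈−ln(1 − rB₀/P)/ln(1+r)⌉ = ⌈9.641⌉ = 10 payments; the last is £849.05.
Total paid = 9·£1,320.00 + £849.05 = £12,729.05.
Total interest = total paid − principal = £12,729.05 − £11,260.00 = £1,469.05.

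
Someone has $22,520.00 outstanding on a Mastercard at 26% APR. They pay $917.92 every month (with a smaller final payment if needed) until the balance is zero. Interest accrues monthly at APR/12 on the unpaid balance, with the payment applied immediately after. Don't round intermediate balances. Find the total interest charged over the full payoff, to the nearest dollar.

Monthly rate r = 26%/12 = 2.16667% = 0.0216667.
Payoff takes n = ⌈−ln(1 − rB₀/P)/ln(1+r)⌉ = ⌈35.379⌉ = 36 payments; the last is $350.09.
Total paid = 35·$917.92 + $350.09 = $32,477.29.
Total interest = total paid − principal = $32,477.29 − $22,520.00 = $9,957.29.

$9,957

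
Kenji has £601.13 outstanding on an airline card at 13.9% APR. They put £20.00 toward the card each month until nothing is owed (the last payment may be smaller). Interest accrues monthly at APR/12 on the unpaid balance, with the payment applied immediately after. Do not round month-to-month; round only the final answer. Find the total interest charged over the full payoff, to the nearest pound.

Monthly rate r = 13.9%/12 = 1.15833% = 0.0115833.
Payoff takes n = ⌈−ln(1 − rB₀/P)/ln(1+r)⌉ = ⌈37.159⌉ = 38 payments; the last is £3.19.
Total paid = 37·£20.00 + £3.19 = £743.19.
Total interest = total paid − principal = £743.19 − £601.13 = £142.06.

£142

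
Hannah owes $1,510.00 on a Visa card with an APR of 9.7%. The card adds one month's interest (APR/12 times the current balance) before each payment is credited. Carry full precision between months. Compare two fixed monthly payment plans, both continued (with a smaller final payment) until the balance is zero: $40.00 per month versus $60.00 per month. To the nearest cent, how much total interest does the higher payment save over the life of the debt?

$113.72

Monthly rate r = 9.7%/12 = 0.808333% = 0.00808333.
At $40.00/mo: n = ⌈−ln(1 − rB₀/P)/ln(1+r)⌉ = 46 payments (last $8.80); total interest = total paid − $1,510.00 = $298.80.
At $60.00/mo: 29 payments (last $15.08); total interest $185.08.
Interest saved = $298.80 − $185.08 = $113.72.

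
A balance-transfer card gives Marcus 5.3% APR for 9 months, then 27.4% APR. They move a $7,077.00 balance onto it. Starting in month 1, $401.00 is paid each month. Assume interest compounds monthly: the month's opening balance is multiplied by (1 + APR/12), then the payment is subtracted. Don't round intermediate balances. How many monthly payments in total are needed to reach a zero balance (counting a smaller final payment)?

Promo months 1–9 at r₀ = 5.3%/12 = 0.00441667; months 10+ at r₁ = 27.4%/12 = 0.0228333.
After month 9: iterate B ← B·(1+r₀) − $401.00 for 9 months → $3,689.91.
Then at r₁ with $401.00/mo: n₂ = −ln(1 − r₁·B/P)/ln(1+r₁) ≈ 10.45 → 11 more payments.

20 months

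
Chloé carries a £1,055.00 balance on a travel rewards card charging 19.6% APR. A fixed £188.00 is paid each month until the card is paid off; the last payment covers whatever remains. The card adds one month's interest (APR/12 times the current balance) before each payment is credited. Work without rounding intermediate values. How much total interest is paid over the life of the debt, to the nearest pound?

Monthly rate r = 19.6%/12 = 1.63333% = 0.0163333.
Payoff takes n = ⌈−ln(1 − rB₀/P)/ln(1+r)⌉ = ⌈5.934⌉ = 6 payments; the last is £175.63.
Total paid = 5·£188.00 + £175.63 = £1,115.63.
Total interest = total paid − principal = £1,115.63 − £1,055.00 = £60.63.

£61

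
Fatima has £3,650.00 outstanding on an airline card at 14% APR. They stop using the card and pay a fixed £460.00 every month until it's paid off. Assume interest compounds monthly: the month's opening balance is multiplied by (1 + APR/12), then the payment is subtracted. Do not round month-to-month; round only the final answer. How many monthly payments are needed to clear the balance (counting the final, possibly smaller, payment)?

Monthly rate r = 14%/12 = 1.16667% = 0.0116667.
Recurrence: B ← B·(1+r) − £460.00.
Month 1: interest £42.58; balance after payment £3,232.58.
Month 2: interest £37.71; balance after payment £2,810.30.
Closed form: n = −ln(1 − rB₀/P)/ln(1+r) = −ln(0.90743)/ln(1.01167) ≈ 8.375, so the balance reaches zero during payment 9.

9 months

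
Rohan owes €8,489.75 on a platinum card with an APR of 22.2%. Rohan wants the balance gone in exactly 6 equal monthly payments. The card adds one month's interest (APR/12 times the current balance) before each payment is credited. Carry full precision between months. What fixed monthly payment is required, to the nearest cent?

€1,507.98

Monthly rate r = 22.2%/12 = 1.85% = 0.0185.
Level-payment amortization: P = B₀·r / (1 − (1+r)^(−n)) = 8489.75·0.0185 / (1 − 1.0185^(−6)).
Denominator 1 − (1+r)^(−6) = 0.10415309.
P = 157.06 / 0.10415309 ≈ 1507.98.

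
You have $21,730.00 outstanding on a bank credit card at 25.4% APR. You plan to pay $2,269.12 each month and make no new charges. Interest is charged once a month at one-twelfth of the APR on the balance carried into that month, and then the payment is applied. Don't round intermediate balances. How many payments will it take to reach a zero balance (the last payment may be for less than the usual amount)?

11 months

Monthly rate r = 25.4%/12 = 2.11667% = 0.0211667.
Recurrence: B ← B·(1+r) − $2,269.12.
Month 1: interest $459.95; balance after payment $19,920.83.
Month 2: interest $421.66; balance after payment $18,073.37.
Closed form: n = −ln(1 − rB₀/P)/ln(1+r) = −ln(0.7973)/ln(1.02117) ≈ 10.815, so the balance reaches zero during payment 11.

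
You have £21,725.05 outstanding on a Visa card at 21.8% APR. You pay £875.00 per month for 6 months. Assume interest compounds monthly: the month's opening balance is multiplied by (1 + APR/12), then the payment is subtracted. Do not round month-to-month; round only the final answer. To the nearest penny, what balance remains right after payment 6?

Monthly rate r = 21.8%/12 = 1.81667% = 0.0181667.
Each month: B ← B·(1+r) − £875.00.
Month 1: interest £394.67; balance after payment £21,244.72.
Month 2: interest £385.95; balance after payment £20,755.67.
Month 3: interest £377.06; balance after payment £20,257.73.
Month 4: interest £368.02; balance after payment £19,750.74.
Month 5: interest £358.81; balance after payment £19,234.55.
Month 6: interest £349.43; balance after payment £18,708.98.

£18,708.98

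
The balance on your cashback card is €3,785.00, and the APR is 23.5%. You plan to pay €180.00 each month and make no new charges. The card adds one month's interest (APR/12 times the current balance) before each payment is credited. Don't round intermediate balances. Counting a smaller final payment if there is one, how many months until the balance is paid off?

Monthly rate r = 23.5%/12 = 1.95833% = 0.0195833.
Recurrence: B ← B·(1+r) − €180.00.
Month 1: interest €74.12; balance after payment €3,679.12.
Month 2: interest €72.05; balance after payment €3,571.17.
Closed form: n = −ln(1 − rB₀/P)/ln(1+r) = −ln(0.58821)/ln(1.01958) ≈ 27.363, so the balance reaches zero during payment 28.

28 payments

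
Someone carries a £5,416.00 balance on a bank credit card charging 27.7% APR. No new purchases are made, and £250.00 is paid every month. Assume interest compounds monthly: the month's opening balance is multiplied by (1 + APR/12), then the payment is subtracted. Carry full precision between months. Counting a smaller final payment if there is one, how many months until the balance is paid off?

31 months

Monthly rate r = 27.7%/12 = 2.30833% = 0.0230833.
Recurrence: B ← B·(1+r) − £250.00.
Month 1: interest £125.02; balance after payment £5,291.02.
Month 2: interest £122.13; balance after payment £5,163.15.
Closed form: n = −ln(1 − rB₀/P)/ln(1+r) = −ln(0.49992)/ln(1.02308) ≈ 30.380, so the balance reaches zero during payment 31.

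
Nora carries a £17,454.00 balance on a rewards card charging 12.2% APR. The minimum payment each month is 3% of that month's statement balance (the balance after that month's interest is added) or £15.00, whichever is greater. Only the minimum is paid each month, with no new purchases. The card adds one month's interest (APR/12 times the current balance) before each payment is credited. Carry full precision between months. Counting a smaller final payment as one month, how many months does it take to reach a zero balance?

Monthly rate r = 12.2%/12 = 1.01667% = 0.0101667.
While 3% of the post-interest balance exceeds £15.00, each month B ← (B·(1+r))·(1 − 0.03), i.e. B shrinks by the factor (1+r)·0.97 = 0.97986.
This holds for months 1–176. Entering month 177 the balance is £486.29; 3% of the post-interest balance is now below £15.00, so the flat £15.00 minimum applies from here.
From month 177 a fixed £15.00 at rate r clears £486.29 in 40 more payments. Total: 176 + 40 = 216 months.

216 months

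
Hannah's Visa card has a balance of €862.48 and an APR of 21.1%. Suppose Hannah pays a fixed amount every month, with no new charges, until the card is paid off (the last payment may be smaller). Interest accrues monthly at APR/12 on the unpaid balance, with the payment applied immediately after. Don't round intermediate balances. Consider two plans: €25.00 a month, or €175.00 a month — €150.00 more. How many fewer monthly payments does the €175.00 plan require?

48 fewer payments

Monthly rate r = 21.1%/12 = 1.75833% = 0.0175833.
At €25.00/mo: n = ⌈−ln(1 − rB₀/P)/ln(1+r)⌉ = 54 payments (last €13.16); total interest = total paid − €862.48 = €475.68.
At €175.00/mo: 6 payments (last €35.31); total interest €47.83.
Payments saved = 54 − 6 = 48.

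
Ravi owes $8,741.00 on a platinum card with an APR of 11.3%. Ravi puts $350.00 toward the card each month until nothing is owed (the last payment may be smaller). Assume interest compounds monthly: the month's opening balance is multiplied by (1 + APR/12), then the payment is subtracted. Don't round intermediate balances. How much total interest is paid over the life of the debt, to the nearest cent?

$1,271.30

Monthly rate r = 11.3%/12 = 0.941667% = 0.00941667.
Payoff takes n = ⌈−ln(1 − rB₀/P)/ln(1+r)⌉ = ⌈28.605⌉ = 29 payments; the last is $212.30.
Total paid = 28·$350.00 + $212.30 = $10,012.30.
Total interest = total paid − principal = $10,012.30 − $8,741.00 = $1,271.30.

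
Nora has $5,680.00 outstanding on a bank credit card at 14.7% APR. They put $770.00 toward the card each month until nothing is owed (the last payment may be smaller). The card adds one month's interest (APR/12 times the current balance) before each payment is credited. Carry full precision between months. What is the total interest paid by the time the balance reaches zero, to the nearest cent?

$310.42

Monthly rate r = 14.7%/12 = 1.225% = 0.01225.
Payoff takes n = ⌈−ln(1 − rB₀/P)/ln(1+r)⌉ = ⌈7.779⌉ = 8 payments; the last is $600.42.
Total paid = 7·$770.00 + $600.42 = $5,990.42.
Total interest = total paid − principal = $5,990.42 − $5,680.00 = $310.42.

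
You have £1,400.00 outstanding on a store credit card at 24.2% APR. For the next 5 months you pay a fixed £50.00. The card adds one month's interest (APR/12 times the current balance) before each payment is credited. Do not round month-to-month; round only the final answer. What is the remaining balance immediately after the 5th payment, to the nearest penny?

£1,286.69

Monthly rate r = 24.2%/12 = 2.01667% = 0.0201667.
Each month: B ← B·(1+r) − £50.00.
Month 1: interest £28.23; balance after payment £1,378.23.
Month 2: interest £27.79; balance after payment £1,356.03.
Month 3: interest £27.35; balance after payment £1,333.37.
Month 4: interest £26.89; balance after payment £1,310.26.
Month 5: interest £26.42; balance after payment £1,286.69.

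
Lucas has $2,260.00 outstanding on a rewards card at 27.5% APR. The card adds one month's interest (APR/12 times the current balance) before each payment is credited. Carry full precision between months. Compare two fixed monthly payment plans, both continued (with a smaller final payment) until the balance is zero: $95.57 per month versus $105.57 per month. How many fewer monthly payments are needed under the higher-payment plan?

Monthly rate r = 27.5%/12 = 2.29167% = 0.0229167.
At $95.57/mo: n = ⌈−ln(1 − rB₀/P)/ln(1+r)⌉ = 35 payments (last $43.91); total interest = total paid − $2,260.00 = $1,033.29.
At $105.57/mo: 30 payments (last $81.38); total interest $882.91.
Payments saved = 35 − 30 = 5.

5 fewer payments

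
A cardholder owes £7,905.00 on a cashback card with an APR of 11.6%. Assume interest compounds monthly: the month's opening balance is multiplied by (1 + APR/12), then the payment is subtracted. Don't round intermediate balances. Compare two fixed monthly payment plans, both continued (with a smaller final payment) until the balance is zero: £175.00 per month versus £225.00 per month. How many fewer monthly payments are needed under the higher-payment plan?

Monthly rate r = 11.6%/12 = 0.966667% = 0.00966667.
At £175.00/mo: n = ⌈−ln(1 − rB₀/P)/ln(1+r)⌉ = 60 payments (last £114.29); total interest = total paid − £7,905.00 = £2,534.29.
At £225.00/mo: 44 payments (last £29.89); total interest £1,799.89.
Payments saved = 60 − 44 = 16.

16 fewer payments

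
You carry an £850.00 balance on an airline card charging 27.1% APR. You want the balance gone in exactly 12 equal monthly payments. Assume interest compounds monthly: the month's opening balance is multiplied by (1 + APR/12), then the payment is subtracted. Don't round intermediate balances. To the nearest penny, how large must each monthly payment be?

£81.66

Monthly rate r = 27.1%/12 = 2.25833% = 0.0225833.
Level-payment amortization: P = B₀·r / (1 − (1+r)^(−n)) = 850.00·0.0225833 / (1 − 1.02258^(−12)).
Denominator 1 − (1+r)^(−12) = 0.235080946.
P = 19.1958 / 0.235080946 ≈ 81.66.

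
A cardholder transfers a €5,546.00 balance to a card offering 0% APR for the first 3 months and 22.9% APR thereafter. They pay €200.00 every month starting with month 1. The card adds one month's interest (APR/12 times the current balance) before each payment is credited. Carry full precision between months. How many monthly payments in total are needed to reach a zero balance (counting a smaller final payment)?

37 payments

Promo months 1–3 at r₀ = 0%/12 = 0; months 4+ at r₁ = 22.9%/12 = 0.0190833.
After month 3 (no interest yet): B = €5,546.00 − 3·€200.00 = €4,946.00.
Then at r₁ with €200.00/mo: n₂ = −ln(1 − r₁·B/P)/ln(1+r₁) ≈ 33.78 → 34 more payments.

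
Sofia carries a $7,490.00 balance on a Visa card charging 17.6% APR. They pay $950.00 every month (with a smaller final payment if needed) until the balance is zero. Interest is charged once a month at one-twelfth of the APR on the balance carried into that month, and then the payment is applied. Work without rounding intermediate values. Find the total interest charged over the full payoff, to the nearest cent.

Monthly rate r = 17.6%/12 = 1.46667% = 0.0146667.
Payoff takes n = ⌈−ln(1 − rB₀/P)/ln(1+r)⌉ = ⌈8.440⌉ = 9 payments; the last is $419.56.
Total paid = 8·$950.00 + $419.56 = $8,019.56.
Total interest = total paid − principal = $8,019.56 − $7,490.00 = $529.56.

$529.56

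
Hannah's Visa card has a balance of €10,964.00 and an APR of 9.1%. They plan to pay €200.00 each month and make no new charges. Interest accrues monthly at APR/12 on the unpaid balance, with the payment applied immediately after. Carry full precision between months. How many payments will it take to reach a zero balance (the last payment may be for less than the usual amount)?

72 months

Monthly rate r = 9.1%/12 = 0.758333% = 0.00758333.
Recurrence: B ← B·(1+r) − €200.00.
Month 1: interest €83.14; balance after payment €10,847.14.
Month 2: interest €82.26; balance after payment €10,729.40.
Closed form: n = −ln(1 − rB₀/P)/ln(1+r) = −ln(0.58428)/ln(1.00758) ≈ 71.131, so the balance reaches zero during payment 72.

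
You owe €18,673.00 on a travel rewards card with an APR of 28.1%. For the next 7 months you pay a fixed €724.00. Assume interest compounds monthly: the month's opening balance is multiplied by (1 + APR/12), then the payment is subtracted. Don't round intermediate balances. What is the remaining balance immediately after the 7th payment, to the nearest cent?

Monthly rate r = 28.1%/12 = 2.34167% = 0.0234167.
Each month: B ← B·(1+r) − €724.00.
Month 1: interest €437.26; balance after payment €18,386.26.
Month 2: interest €430.54; balance after payment €18,092.80.
Month 3: interest €423.67; balance after payment €17,792.48.
Month 4: interest €416.64; balance after payment €17,485.12.
Month 5: interest €409.44; balance after payment €17,170.56.
Month 6: interest €402.08; balance after payment €16,848.64.
Month 7: interest €394.54; balance after payment €16,519.18.

€16,519.18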